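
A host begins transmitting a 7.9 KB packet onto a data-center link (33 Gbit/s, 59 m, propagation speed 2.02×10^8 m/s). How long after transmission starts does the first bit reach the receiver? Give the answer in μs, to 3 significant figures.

0.292 μs

First bit experiences only propagation delay: d/s = 59/202000000 = 0.292 μs.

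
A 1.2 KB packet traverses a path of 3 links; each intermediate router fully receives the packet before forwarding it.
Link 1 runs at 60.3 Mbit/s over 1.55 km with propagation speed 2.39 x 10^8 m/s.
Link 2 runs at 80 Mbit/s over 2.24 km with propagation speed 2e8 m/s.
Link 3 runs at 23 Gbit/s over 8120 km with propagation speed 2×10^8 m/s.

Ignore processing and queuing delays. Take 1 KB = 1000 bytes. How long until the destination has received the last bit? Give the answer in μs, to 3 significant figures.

L = 9600 bits.
Transmission delays (L/R per hop): 159.204, 120, 0.417391 μs; sum = 279.621 μs.
Propagation delays (d/s per hop): 6.48536, 11.2, 40600 μs; sum = 40617.7 μs.
End-to-end = 40900 μs.

40900 μs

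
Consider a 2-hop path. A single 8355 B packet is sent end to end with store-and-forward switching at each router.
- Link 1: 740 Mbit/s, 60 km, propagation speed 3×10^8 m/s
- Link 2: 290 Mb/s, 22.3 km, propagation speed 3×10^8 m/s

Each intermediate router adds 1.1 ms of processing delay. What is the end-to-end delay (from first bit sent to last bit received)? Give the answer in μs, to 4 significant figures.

1695 μs

L = 8355 × 8 = 66840 bits.
Transmission delays (L/R per hop): 90.3243, 230.483 μs; sum = 320.807 μs.
Propagation delays (d/s per hop): 200, 74.3333 μs; sum = 274.333 μs.
Processing at 1 router(s): 1 × 1.1 ms = 1100 μs.
End-to-end = 1695 μs.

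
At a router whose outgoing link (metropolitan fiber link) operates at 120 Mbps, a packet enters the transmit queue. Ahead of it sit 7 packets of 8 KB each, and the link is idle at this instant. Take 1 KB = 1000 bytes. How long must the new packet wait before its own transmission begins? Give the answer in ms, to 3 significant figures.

Each queued packet: L/R = 64000/120000000 = 0.533333 ms.
7 queued → 3.73333 ms.
Queuing delay = 3.73 ms.

3.73 ms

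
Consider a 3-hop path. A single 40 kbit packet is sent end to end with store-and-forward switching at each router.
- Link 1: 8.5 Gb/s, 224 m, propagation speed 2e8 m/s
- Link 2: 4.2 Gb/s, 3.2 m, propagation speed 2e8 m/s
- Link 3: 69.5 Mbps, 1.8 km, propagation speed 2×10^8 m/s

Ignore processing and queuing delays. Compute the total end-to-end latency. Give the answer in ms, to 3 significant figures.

0.600 ms

L = 40000 bits.
Transmission delays (L/R per hop): 0.00470588, 0.00952381, 0.57554 ms; sum = 0.589769 ms.
Propagation delays (d/s per hop): 0.00112, 1.6e-05, 0.009 ms; sum = 0.010136 ms.
End-to-end = 0.600 ms.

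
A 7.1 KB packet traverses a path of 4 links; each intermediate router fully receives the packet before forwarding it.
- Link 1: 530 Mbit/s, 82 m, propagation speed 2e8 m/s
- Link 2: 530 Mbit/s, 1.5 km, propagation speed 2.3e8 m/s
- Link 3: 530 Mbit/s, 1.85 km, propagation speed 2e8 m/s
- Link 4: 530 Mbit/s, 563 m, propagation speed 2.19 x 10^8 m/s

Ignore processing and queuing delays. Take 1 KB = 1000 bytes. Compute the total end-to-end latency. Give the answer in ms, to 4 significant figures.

0.4474 ms

L = 56800 bits.
Transmission delay per hop = L/R = 56800/530000000 = 0.10717 ms; 4 hops → 0.428679 ms.
Propagation delays (d/s per hop): 0.00041, 0.00652174, 0.00925, 0.00257078 ms; sum = 0.0187525 ms.
End-to-end = 0.4474 ms.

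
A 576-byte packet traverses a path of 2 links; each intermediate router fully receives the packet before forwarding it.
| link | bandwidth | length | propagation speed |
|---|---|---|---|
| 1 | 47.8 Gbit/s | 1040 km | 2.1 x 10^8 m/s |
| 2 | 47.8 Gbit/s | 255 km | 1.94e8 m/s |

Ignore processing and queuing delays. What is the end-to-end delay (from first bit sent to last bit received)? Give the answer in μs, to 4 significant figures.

L = 576 × 8 = 4608 bits.
Transmission delay per hop = L/R = 4608/47800000000 = 0.0964017 μs; 2 hops → 0.192803 μs.
Propagation delays (d/s per hop): 4952.38, 1314.43 μs; sum = 6266.81 μs.
End-to-end = 6267 μs.

6267 μs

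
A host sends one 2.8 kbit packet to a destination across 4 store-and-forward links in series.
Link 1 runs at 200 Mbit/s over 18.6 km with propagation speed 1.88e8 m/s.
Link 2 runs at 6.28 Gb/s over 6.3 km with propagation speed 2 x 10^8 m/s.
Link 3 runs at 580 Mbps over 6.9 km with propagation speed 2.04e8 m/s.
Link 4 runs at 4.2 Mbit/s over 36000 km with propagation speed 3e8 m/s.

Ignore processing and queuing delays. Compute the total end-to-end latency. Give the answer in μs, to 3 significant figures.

L = 2800 bits.
Transmission delays (L/R per hop): 14, 0.44586, 4.82759, 666.667 μs; sum = 685.94 μs.
Propagation delays (d/s per hop): 98.9362, 31.5, 33.8235, 120000 μs; sum = 120164 μs.
End-to-end = 121000 μs.

121000 μs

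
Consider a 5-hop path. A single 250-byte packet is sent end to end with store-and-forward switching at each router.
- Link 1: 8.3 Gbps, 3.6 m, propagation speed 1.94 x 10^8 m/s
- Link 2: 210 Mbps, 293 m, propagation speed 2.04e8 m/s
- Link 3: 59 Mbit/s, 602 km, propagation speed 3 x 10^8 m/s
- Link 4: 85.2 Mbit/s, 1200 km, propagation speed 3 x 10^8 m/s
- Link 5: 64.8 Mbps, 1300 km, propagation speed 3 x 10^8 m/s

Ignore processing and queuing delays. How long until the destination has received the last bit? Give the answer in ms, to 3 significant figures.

10.4 ms

L = 250 × 8 = 2000 bits.
Transmission delays (L/R per hop): 0.000240964, 0.00952381, 0.0338983, 0.0234742, 0.0308642 ms; sum = 0.0980015 ms.
Propagation delays (d/s per hop): 1.85567e-05, 0.00143627, 2.00667, 4, 4.33333 ms; sum = 10.3415 ms.
End-to-end = 10.4 ms.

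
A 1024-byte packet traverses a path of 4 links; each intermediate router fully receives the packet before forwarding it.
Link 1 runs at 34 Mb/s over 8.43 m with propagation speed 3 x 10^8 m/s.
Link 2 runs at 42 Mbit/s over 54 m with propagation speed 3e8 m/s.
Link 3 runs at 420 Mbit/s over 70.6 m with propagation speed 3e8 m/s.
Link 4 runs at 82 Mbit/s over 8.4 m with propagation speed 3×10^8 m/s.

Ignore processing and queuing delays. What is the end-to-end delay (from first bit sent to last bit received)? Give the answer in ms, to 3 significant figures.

0.556 ms

L = 1024 × 8 = 8192 bits.
Transmission delays (L/R per hop): 0.240941, 0.195048, 0.0195048, 0.0999024 ms; sum = 0.555396 ms.
Propagation delays (d/s per hop): 2.81e-05, 0.00018, 0.000235333, 2.8e-05 ms; sum = 0.000471433 ms.
End-to-end = 0.556 ms.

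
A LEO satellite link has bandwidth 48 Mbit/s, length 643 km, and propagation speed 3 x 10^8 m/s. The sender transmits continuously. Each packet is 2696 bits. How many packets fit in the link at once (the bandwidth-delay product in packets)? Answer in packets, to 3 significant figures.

Propagation delay = 643000 / 300000000 = 0.00214333 s.
BDP = R × t_prop = 48000000 × 0.00214333 = 102880 bits.
In packets of 2696 bits: 38.2 packets.

38.2 packets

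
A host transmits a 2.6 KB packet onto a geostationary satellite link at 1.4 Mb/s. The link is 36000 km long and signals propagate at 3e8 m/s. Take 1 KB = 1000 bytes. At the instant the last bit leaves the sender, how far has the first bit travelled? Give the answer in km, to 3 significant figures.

4460 km

t_tx = L/R = 20800/1400000 = 0.0148571 s.
Distance = s × t_tx = 300000000 × 0.0148571 = 4460 km.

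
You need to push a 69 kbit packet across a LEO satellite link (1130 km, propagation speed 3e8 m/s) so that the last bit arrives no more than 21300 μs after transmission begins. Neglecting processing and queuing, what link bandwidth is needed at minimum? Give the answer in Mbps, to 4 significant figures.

Propagation delay = 1130000 / 300000000 = 3766.67 μs.
Transmission budget = 21300 − 3766.67 = 17533.3 μs.
R ≥ L / t_tx = 69000 bits / 0.0175333 s = 3.935 Mbps.

3.935 Mbps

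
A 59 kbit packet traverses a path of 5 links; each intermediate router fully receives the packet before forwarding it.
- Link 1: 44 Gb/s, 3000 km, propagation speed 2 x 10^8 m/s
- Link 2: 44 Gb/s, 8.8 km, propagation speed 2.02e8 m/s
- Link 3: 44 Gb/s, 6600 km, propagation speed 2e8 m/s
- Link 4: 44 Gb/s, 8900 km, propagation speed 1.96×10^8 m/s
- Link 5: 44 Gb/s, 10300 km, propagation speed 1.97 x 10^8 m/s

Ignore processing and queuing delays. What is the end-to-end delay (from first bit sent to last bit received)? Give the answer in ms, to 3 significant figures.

146 ms

L = 59000 bits.
Transmission delay per hop = L/R = 59000/44000000000 = 0.00134091 ms; 5 hops → 0.00670455 ms.
Propagation delays (d/s per hop): 15, 0.0435644, 33, 45.4082, 52.2843 ms; sum = 145.736 ms.
End-to-end = 146 ms.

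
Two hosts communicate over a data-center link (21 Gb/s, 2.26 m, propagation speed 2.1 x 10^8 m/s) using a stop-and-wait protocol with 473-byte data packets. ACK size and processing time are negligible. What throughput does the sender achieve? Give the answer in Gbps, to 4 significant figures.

t_tx = L/R = 3784/21000000000 = 1.8019e-07 s.
t_prop = 2.26/210000000 = 1.07619e-08 s; RTT = 2.15238e-08 s.
Cycle = t_tx + RTT = 2.01714e-07 s.
Throughput = L / cycle = 3784 / 2.01714e-07 = 18.76 Gbps.

18.76 Gbps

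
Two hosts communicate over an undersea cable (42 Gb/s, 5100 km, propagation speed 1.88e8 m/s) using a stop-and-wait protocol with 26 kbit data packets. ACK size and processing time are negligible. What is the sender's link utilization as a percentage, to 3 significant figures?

t_tx = L/R = 26000/42000000000 = 6.19048e-07 s.
t_prop = 5100000/188000000 = 0.0271277 s; RTT = 0.0542553 s.
Cycle = t_tx + RTT = 0.0542559 s.
Utilization = t_tx / cycle = 6.19048e-07/0.0542559 = 0.00114 %.

0.00114 %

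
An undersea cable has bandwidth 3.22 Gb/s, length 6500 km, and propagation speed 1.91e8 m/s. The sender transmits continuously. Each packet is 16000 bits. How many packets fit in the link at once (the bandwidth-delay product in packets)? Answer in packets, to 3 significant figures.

6850 packets

Propagation delay = 6500000 / 191000000 = 0.0340314 s.
BDP = R × t_prop = 3220000000 × 0.0340314 = 109581000 bits.
In packets of 16000 bits: 6850 packets.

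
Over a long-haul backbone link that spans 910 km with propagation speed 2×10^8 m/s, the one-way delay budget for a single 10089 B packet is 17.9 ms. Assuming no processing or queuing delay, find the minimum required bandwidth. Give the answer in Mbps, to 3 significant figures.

6.05 Mbps

L = 80712 bits.
Propagation delay = 910000 / 200000000 = 4.55 ms.
Transmission budget = 17.9 − 4.55 = 13.35 ms.
R ≥ L / t_tx = 80712 bits / 0.01335 s = 6.05 Mbps.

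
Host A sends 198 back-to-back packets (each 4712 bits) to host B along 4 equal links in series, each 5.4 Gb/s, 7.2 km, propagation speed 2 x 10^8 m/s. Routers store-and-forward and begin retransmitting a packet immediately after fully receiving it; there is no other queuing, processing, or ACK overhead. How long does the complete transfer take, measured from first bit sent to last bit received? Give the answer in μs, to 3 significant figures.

Per-hop transmission t_tx = L/R = 4712/5400000000 = 0.872593 μs.
Per-hop propagation t_prop = 7200/200000000 = 36 μs.
Pipeline fill: first packet needs 4·t_tx to clear all hops; remaining 197 packets each add one t_tx.
Total = (4+198-1)·t_tx + 4·t_prop = 201·0.872593 + 4·36 = 319 μs.

319 μs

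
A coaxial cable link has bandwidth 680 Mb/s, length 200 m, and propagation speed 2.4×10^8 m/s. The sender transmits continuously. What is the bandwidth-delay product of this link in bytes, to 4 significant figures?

Propagation delay = 200 / 240000000 = 8.33333e-07 s.
BDP = R × t_prop = 680000000 × 8.33333e-07 = 566.667 bits.
In bytes: 566.667/8 = 70.83 bytes.

70.83 bytes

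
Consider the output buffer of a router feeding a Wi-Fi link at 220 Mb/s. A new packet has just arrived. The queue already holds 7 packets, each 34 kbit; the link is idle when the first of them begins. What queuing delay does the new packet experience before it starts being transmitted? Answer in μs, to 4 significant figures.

Each queued packet: L/R = 34000/220000000 = 154.545 μs.
7 queued → 1081.82 μs.
Queuing delay = 1082 μs.

1082 μs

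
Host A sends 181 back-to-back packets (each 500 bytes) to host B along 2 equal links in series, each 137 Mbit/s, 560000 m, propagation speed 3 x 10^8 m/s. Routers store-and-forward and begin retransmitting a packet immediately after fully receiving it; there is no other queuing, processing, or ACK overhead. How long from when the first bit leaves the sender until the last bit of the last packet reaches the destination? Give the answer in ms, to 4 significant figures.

Per-hop transmission t_tx = L/R = 4000/137000000 = 0.0291971 ms.
Per-hop propagation t_prop = 560000/300000000 = 1.86667 ms.
Pipeline fill: first packet needs 2·t_tx to clear all hops; remaining 180 packets each add one t_tx.
Total = (2+181-1)·t_tx + 2·t_prop = 182·0.0291971 + 2·1.86667 = 9.047 ms.

9.047 ms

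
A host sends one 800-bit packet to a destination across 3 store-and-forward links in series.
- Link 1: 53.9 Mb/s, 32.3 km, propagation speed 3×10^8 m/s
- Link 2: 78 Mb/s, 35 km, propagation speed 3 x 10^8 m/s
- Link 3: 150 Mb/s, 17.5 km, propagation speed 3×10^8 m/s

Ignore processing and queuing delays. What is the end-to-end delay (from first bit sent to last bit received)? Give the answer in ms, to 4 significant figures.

0.3131 ms

Transmission delays (L/R per hop): 0.0148423, 0.0102564, 0.00533333 ms; sum = 0.030432 ms.
Propagation delays (d/s per hop): 0.107667, 0.116667, 0.0583333 ms; sum = 0.282667 ms.
End-to-end = 0.3131 ms.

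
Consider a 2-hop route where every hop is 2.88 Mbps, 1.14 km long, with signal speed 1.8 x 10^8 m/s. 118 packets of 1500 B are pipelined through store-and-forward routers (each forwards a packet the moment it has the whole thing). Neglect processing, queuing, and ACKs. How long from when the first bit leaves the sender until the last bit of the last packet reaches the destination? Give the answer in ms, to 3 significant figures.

496 ms

Per-hop transmission t_tx = L/R = 12000/2880000 = 4.16667 ms.
Per-hop propagation t_prop = 1140/180000000 = 0.00633333 ms.
Pipeline fill: first packet needs 2·t_tx to clear all hops; remaining 117 packets each add one t_tx.
Total = (2+118-1)·t_tx + 2·t_prop = 119·4.16667 + 2·0.00633333 = 496 ms.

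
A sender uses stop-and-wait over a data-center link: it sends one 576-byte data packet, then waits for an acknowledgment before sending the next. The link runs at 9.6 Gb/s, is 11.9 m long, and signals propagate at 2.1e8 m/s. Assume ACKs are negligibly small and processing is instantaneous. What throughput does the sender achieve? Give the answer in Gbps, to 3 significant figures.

7.77 Gbps

t_tx = L/R = 4608/9600000000 = 4.8e-07 s.
t_prop = 11.9/210000000 = 5.66667e-08 s; RTT = 1.13333e-07 s.
Cycle = t_tx + RTT = 5.93333e-07 s.
Throughput = L / cycle = 4608 / 5.93333e-07 = 7.77 Gbps.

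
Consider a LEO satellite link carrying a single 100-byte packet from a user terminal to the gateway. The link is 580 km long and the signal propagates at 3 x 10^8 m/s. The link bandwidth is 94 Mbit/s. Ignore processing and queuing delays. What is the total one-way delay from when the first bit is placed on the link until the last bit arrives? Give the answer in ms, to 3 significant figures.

L = 100 × 8 = 800 bits.
Transmission delay = L/R = 800 / 94000000 = 0.00851064 ms.
Propagation delay = d/s = 580000 m / 300000000 m/s = 1.93333 ms.
Total = 1.94 ms.

1.94 ms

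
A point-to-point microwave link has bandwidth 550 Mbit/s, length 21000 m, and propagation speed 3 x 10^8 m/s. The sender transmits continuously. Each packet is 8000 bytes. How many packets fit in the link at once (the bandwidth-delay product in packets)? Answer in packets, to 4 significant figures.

Propagation delay = 21000 / 300000000 = 7e-05 s.
BDP = R × t_prop = 550000000 × 7e-05 = 38500 bits.
In packets of 64000 bits: 0.6016 packets.

0.6016 packets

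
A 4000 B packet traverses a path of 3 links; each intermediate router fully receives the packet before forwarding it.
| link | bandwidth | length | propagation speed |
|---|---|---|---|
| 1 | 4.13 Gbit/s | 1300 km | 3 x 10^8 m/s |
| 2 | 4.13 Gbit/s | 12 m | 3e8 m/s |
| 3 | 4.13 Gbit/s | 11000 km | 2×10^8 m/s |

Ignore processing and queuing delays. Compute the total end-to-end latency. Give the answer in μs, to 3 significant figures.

L = 4000 × 8 = 32000 bits.
Transmission delay per hop = L/R = 32000/4130000000 = 7.74818 μs; 3 hops → 23.2446 μs.
Propagation delays (d/s per hop): 4333.33, 0.04, 55000 μs; sum = 59333.4 μs.
End-to-end = 59400 μs.

59400 μs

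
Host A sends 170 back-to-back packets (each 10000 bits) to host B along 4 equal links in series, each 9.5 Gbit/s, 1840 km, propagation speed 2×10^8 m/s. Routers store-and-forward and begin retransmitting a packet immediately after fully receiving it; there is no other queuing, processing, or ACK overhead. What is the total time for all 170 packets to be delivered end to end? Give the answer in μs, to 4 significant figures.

Per-hop transmission t_tx = L/R = 10000/9500000000 = 1.05263 μs.
Per-hop propagation t_prop = 1840000/200000000 = 9200 μs.
Pipeline fill: first packet needs 4·t_tx to clear all hops; remaining 169 packets each add one t_tx.
Total = (4+170-1)·t_tx + 4·t_prop = 173·1.05263 + 4·9200 = 36980 μs.

36980 μs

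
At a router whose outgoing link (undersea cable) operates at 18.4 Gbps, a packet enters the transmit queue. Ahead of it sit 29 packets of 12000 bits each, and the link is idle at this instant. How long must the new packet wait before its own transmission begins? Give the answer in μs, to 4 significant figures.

Each queued packet: L/R = 12000/18400000000 = 0.652174 μs.
29 queued → 18.913 μs.
Queuing delay = 18.91 μs.

18.91 μs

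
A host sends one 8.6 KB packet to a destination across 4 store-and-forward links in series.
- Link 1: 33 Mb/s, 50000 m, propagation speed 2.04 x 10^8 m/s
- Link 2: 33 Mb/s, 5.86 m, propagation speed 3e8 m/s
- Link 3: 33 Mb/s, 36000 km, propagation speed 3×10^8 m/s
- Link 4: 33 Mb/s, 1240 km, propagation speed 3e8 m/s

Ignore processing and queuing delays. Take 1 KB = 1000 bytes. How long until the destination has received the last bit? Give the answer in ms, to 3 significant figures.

133 ms

L = 68800 bits.
Transmission delay per hop = L/R = 68800/33000000 = 2.08485 ms; 4 hops → 8.33939 ms.
Propagation delays (d/s per hop): 0.245098, 1.95333e-05, 120, 4.13333 ms; sum = 124.378 ms.
End-to-end = 133 ms.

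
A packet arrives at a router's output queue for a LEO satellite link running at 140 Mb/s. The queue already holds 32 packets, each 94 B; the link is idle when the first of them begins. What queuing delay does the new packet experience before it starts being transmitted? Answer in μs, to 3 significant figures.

Each queued packet: L/R = 752/140000000 = 5.37143 μs.
32 queued → 171.886 μs.
Queuing delay = 172 μs.

172 μs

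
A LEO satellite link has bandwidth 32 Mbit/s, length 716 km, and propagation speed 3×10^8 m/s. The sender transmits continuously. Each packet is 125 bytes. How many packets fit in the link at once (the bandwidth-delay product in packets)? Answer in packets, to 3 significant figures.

76.4 packets

Propagation delay = 716000 / 300000000 = 0.00238667 s.
BDP = R × t_prop = 32000000 × 0.00238667 = 76373.3 bits.
In packets of 1000 bits: 76.4 packets.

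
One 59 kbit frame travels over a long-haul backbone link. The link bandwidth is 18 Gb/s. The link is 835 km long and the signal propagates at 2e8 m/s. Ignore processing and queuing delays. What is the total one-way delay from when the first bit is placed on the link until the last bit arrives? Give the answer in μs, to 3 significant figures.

L = 59000 bits.
Transmission delay = L/R = 59000 / 18000000000 = 3.27778 μs.
Propagation delay = d/s = 835000 m / 200000000 m/s = 4175 μs.
Total = 4180 μs.

4180 μs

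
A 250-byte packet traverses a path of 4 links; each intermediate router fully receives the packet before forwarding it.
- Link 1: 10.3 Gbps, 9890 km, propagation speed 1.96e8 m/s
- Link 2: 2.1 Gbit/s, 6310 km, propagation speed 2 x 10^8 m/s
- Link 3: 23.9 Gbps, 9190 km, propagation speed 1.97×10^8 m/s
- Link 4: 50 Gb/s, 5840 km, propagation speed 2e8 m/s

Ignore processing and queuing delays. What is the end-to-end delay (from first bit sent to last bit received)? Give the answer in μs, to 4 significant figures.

157900 μs

L = 250 × 8 = 2000 bits.
Transmission delays (L/R per hop): 0.194175, 0.952381, 0.083682, 0.04 μs; sum = 1.27024 μs.
Propagation delays (d/s per hop): 50459.2, 31550, 46649.7, 29200 μs; sum = 157859 μs.
End-to-end = 157900 μs.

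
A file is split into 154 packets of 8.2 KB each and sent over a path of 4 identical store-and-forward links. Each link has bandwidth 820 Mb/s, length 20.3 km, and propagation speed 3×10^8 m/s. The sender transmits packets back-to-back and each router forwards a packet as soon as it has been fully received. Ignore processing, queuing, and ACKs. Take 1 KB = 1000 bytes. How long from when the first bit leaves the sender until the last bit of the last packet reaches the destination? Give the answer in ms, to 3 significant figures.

12.8 ms

Per-hop transmission t_tx = L/R = 65600/820000000 = 0.08 ms.
Per-hop propagation t_prop = 20300/300000000 = 0.0676667 ms.
Pipeline fill: first packet needs 4·t_tx to clear all hops; remaining 153 packets each add one t_tx.
Total = (4+154-1)·t_tx + 4·t_prop = 157·0.08 + 4·0.0676667 = 12.8 ms.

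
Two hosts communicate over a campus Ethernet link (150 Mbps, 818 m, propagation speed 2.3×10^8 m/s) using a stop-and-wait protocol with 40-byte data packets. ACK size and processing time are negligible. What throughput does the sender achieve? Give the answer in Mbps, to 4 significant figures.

34.61 Mbps

t_tx = L/R = 320/150000000 = 2.13333e-06 s.
t_prop = 818/2.3e+08 = 3.55652e-06 s; RTT = 7.11304e-06 s.
Cycle = t_tx + RTT = 9.24638e-06 s.
Throughput = L / cycle = 320 / 9.24638e-06 = 34.61 Mbps.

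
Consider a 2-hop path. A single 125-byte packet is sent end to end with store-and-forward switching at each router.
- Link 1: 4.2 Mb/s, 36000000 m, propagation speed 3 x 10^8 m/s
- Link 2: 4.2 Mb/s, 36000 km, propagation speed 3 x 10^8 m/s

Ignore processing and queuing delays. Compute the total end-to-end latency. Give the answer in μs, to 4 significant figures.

L = 125 × 8 = 1000 bits.
Transmission delay per hop = L/R = 1000/4200000 = 238.095 μs; 2 hops → 476.19 μs.
Propagation delays (d/s per hop): 120000, 120000 μs; sum = 240000 μs.
End-to-end = 240500 μs.

240500 μs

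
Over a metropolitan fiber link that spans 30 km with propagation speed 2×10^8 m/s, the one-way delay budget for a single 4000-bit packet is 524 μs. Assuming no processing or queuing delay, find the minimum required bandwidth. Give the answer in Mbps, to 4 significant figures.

10.70 Mbps

Propagation delay = 30000 / 200000000 = 150 μs.
Transmission budget = 524 − 150 = 374 μs.
R ≥ L / t_tx = 4000 bits / 0.000374 s = 10.70 Mbps.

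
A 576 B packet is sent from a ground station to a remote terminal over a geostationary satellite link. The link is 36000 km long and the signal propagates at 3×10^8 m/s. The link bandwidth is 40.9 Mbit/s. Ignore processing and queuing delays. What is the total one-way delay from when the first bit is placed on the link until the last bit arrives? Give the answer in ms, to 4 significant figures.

120.1 ms

L = 576 × 8 = 4608 bits.
Transmission delay = L/R = 4608 / 40900000 = 0.112665 ms.
Propagation delay = d/s = 36000000 m / 300000000 m/s = 120 ms.
Total = 120.1 ms.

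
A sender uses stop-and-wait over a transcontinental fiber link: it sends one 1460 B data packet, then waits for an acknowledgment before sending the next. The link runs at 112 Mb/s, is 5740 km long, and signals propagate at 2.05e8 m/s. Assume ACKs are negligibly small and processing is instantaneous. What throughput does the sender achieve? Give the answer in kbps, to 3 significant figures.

208 kbps

t_tx = L/R = 11680/112000000 = 0.000104286 s.
t_prop = 5740000/2.05e+08 = 0.028 s; RTT = 0.056 s.
Cycle = t_tx + RTT = 0.0561043 s.
Throughput = L / cycle = 11680 / 0.0561043 = 208 kbps.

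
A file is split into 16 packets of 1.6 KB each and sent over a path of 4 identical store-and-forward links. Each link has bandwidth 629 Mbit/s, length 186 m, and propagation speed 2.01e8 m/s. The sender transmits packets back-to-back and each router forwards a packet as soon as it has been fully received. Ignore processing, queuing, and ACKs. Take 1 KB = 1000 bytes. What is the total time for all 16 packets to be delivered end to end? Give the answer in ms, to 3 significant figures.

0.390 ms

Per-hop transmission t_tx = L/R = 12800/629000000 = 0.0203498 ms.
Per-hop propagation t_prop = 186/2.01e+08 = 0.000925373 ms.
Pipeline fill: first packet needs 4·t_tx to clear all hops; remaining 15 packets each add one t_tx.
Total = (4+16-1)·t_tx + 4·t_prop = 19·0.0203498 + 4·0.000925373 = 0.390 ms.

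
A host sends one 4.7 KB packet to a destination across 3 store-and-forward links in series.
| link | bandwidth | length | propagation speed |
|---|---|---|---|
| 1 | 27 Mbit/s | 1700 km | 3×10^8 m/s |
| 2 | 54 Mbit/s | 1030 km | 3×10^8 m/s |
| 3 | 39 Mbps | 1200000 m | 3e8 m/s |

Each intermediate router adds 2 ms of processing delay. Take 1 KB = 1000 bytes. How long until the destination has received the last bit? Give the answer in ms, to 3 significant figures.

L = 37600 bits.
Transmission delays (L/R per hop): 1.39259, 0.696296, 0.964103 ms; sum = 3.05299 ms.
Propagation delays (d/s per hop): 5.66667, 3.43333, 4 ms; sum = 13.1 ms.
Processing at 2 router(s): 2 × 2 ms = 4 ms.
End-to-end = 20.2 ms.

20.2 ms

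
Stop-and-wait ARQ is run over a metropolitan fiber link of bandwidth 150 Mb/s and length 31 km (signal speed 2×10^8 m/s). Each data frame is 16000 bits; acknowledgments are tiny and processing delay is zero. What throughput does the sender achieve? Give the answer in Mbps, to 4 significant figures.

t_tx = L/R = 16000/150000000 = 0.000106667 s.
t_prop = 31000/200000000 = 0.000155 s; RTT = 0.00031 s.
Cycle = t_tx + RTT = 0.000416667 s.
Throughput = L / cycle = 16000 / 0.000416667 = 38.40 Mbps.

38.40 Mbps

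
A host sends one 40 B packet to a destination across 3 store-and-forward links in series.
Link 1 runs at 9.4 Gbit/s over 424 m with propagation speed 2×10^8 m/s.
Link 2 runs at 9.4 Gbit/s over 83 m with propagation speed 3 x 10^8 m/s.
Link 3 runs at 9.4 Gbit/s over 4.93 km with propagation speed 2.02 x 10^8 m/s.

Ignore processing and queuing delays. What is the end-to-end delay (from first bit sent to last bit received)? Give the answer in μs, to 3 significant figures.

26.9 μs

L = 40 × 8 = 320 bits.
Transmission delay per hop = L/R = 320/9400000000 = 0.0340426 μs; 3 hops → 0.102128 μs.
Propagation delays (d/s per hop): 2.12, 0.276667, 24.4059 μs; sum = 26.8026 μs.
End-to-end = 26.9 μs.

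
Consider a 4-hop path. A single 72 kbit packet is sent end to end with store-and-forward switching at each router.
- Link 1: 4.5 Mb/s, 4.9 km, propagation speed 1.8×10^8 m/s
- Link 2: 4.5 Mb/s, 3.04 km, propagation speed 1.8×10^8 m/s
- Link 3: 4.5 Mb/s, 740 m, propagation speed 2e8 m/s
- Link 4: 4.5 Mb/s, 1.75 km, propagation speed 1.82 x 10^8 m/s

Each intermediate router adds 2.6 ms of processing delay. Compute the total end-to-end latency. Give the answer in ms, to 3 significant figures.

L = 72000 bits.
Transmission delay per hop = L/R = 72000/4500000 = 16 ms; 4 hops → 64 ms.
Propagation delays (d/s per hop): 0.0272222, 0.0168889, 0.0037, 0.00961538 ms; sum = 0.0574265 ms.
Processing at 3 router(s): 3 × 2.6 ms = 7.8 ms.
End-to-end = 71.9 ms.

71.9 ms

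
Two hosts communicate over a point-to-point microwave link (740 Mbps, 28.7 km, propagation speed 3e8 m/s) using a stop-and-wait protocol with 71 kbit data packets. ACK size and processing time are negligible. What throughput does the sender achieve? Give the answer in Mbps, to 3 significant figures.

t_tx = L/R = 71000/740000000 = 9.59459e-05 s.
t_prop = 28700/300000000 = 9.56667e-05 s; RTT = 0.000191333 s.
Cycle = t_tx + RTT = 0.000287279 s.
Throughput = L / cycle = 71000 / 0.000287279 = 247 Mbps.

247 Mbps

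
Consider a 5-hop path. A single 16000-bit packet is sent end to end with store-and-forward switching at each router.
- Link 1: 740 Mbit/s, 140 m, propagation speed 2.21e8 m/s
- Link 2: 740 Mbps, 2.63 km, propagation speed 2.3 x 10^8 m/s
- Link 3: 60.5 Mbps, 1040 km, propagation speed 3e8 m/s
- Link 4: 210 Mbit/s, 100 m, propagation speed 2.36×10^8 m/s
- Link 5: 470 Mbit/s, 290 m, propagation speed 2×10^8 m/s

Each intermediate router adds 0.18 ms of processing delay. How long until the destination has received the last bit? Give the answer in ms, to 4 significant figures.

4.619 ms

Transmission delays (L/R per hop): 0.0216216, 0.0216216, 0.264463, 0.0761905, 0.0340426 ms; sum = 0.417939 ms.
Propagation delays (d/s per hop): 0.000633484, 0.0114348, 3.46667, 0.000423729, 0.00145 ms; sum = 3.48061 ms.
Processing at 4 router(s): 4 × 0.18 ms = 0.72 ms.
End-to-end = 4.619 ms.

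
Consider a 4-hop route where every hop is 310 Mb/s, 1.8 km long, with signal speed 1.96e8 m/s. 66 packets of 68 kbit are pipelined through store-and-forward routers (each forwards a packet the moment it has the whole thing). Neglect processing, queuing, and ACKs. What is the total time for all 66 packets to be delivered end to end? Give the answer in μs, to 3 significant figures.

Per-hop transmission t_tx = L/R = 68000/310000000 = 219.355 μs.
Per-hop propagation t_prop = 1800/196000000 = 9.18367 μs.
Pipeline fill: first packet needs 4·t_tx to clear all hops; remaining 65 packets each add one t_tx.
Total = (4+66-1)·t_tx + 4·t_prop = 69·219.355 + 4·9.18367 = 15200 μs.

15200 μs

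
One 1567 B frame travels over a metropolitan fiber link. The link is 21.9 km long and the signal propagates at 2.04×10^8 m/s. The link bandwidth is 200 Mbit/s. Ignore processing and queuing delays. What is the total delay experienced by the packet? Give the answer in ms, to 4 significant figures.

L = 1567 × 8 = 12536 bits.
Transmission delay = L/R = 12536 / 200000000 = 0.06268 ms.
Propagation delay = d/s = 21900 m / 204000000 m/s = 0.107353 ms.
Total = 0.1700 ms.

0.1700 ms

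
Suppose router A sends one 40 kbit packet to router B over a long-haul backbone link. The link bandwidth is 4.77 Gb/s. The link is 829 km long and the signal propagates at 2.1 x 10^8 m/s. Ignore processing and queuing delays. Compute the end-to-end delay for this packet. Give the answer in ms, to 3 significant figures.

3.96 ms

L = 40000 bits.
Transmission delay = L/R = 40000 / 4770000000 = 0.00838574 ms.
Propagation delay = d/s = 829000 m / 210000000 m/s = 3.94762 ms.
Total = 3.96 ms.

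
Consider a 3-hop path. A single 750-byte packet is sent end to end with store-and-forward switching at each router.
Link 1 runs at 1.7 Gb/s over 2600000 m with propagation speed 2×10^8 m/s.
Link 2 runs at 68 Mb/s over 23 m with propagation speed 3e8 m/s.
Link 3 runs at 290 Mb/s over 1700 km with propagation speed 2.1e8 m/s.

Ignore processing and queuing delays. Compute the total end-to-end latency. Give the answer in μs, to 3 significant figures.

21200 μs

L = 750 × 8 = 6000 bits.
Transmission delays (L/R per hop): 3.52941, 88.2353, 20.6897 μs; sum = 112.454 μs.
Propagation delays (d/s per hop): 13000, 0.0766667, 8095.24 μs; sum = 21095.3 μs.
End-to-end = 21200 μs.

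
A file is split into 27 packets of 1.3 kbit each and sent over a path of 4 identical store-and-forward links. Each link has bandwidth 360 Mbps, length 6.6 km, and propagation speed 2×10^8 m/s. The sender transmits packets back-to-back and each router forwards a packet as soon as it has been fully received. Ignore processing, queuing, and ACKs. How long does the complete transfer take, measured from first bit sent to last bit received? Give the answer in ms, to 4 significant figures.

0.2403 ms

Per-hop transmission t_tx = L/R = 1300/360000000 = 0.00361111 ms.
Per-hop propagation t_prop = 6600/200000000 = 0.033 ms.
Pipeline fill: first packet needs 4·t_tx to clear all hops; remaining 26 packets each add one t_tx.
Total = (4+27-1)·t_tx + 4·t_prop = 30·0.00361111 + 4·0.033 = 0.2403 ms.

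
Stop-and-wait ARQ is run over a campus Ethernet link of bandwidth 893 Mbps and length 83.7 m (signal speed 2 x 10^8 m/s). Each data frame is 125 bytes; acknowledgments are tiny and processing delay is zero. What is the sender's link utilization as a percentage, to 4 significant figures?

57.23 %

t_tx = L/R = 1000/893000000 = 1.11982e-06 s.
t_prop = 83.7/200000000 = 4.185e-07 s; RTT = 8.37e-07 s.
Cycle = t_tx + RTT = 1.95682e-06 s.
Utilization = t_tx / cycle = 1.11982e-06/1.95682e-06 = 57.23 %.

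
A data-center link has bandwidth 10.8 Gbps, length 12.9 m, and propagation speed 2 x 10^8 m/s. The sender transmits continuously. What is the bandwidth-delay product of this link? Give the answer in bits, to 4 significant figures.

Propagation delay = 12.9 / 200000000 = 6.45e-08 s.
BDP = R × t_prop = 10800000000 × 6.45e-08 = 696.6 bits.

696.6 bits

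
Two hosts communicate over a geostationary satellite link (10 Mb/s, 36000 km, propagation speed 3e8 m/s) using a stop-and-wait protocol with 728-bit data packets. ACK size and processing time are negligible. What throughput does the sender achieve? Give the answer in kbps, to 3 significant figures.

t_tx = L/R = 728/10000000 = 7.28e-05 s.
t_prop = 36000000/300000000 = 0.12 s; RTT = 0.24 s.
Cycle = t_tx + RTT = 0.240073 s.
Throughput = L / cycle = 728 / 0.240073 = 3.03 kbps.

3.03 kbps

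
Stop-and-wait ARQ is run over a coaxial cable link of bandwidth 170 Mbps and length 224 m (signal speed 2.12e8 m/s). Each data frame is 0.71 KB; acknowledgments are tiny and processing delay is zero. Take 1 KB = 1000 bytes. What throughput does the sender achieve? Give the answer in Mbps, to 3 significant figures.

t_tx = L/R = 5680/170000000 = 3.34118e-05 s.
t_prop = 224/212000000 = 1.0566e-06 s; RTT = 2.11321e-06 s.
Cycle = t_tx + RTT = 3.5525e-05 s.
Throughput = L / cycle = 5680 / 3.5525e-05 = 160 Mbps.

160 Mbps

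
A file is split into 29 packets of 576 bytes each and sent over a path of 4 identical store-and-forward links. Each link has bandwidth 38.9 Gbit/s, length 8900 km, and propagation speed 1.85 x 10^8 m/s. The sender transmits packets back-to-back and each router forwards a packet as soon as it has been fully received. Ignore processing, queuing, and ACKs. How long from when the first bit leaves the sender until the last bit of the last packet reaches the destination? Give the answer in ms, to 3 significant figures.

192 ms

Per-hop transmission t_tx = L/R = 4608/38900000000 = 0.000118458 ms.
Per-hop propagation t_prop = 8900000/185000000 = 48.1081 ms.
Pipeline fill: first packet needs 4·t_tx to clear all hops; remaining 28 packets each add one t_tx.
Total = (4+29-1)·t_tx + 4·t_prop = 32·0.000118458 + 4·48.1081 = 192 ms.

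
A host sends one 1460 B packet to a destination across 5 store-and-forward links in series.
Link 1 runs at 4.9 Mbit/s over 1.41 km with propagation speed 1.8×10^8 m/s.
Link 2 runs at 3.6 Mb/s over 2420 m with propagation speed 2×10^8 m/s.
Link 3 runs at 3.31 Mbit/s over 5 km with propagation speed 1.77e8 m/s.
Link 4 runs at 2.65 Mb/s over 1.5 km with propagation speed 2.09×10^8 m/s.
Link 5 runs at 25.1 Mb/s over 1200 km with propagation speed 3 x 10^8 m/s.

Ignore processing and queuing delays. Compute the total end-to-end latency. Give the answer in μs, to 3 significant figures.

L = 1460 × 8 = 11680 bits.
Transmission delays (L/R per hop): 2383.67, 3244.44, 3528.7, 4407.55, 465.339 μs; sum = 14029.7 μs.
Propagation delays (d/s per hop): 7.83333, 12.1, 28.2486, 7.17703, 4000 μs; sum = 4055.36 μs.
End-to-end = 18100 μs.

18100 μs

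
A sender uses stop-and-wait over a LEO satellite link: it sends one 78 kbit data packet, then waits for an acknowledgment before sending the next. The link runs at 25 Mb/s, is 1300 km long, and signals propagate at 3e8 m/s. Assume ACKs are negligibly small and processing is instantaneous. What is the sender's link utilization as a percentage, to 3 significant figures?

t_tx = L/R = 78000/25000000 = 0.00312 s.
t_prop = 1300000/300000000 = 0.00433333 s; RTT = 0.00866667 s.
Cycle = t_tx + RTT = 0.0117867 s.
Utilization = t_tx / cycle = 0.00312/0.0117867 = 26.5 %.

26.5 %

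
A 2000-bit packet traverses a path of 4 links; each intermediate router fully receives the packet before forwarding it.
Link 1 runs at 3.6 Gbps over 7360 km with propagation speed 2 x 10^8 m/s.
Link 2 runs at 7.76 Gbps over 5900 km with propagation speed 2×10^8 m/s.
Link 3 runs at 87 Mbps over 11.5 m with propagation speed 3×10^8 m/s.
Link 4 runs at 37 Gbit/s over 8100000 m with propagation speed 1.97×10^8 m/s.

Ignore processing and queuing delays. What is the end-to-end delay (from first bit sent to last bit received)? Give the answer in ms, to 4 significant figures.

107.4 ms

Transmission delays (L/R per hop): 0.000555556, 0.000257732, 0.0229885, 5.40541e-05 ms; sum = 0.0238558 ms.
Propagation delays (d/s per hop): 36.8, 29.5, 3.83333e-05, 41.1168 ms; sum = 107.417 ms.
End-to-end = 107.4 ms.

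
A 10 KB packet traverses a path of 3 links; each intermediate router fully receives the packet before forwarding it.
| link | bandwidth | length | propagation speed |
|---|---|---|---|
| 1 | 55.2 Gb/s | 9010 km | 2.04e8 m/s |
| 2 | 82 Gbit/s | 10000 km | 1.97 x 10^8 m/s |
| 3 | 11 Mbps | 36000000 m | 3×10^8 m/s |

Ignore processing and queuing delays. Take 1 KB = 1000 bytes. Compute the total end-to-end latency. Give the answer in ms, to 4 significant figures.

L = 80000 bits.
Transmission delays (L/R per hop): 0.00144928, 0.00097561, 7.27273 ms; sum = 7.27515 ms.
Propagation delays (d/s per hop): 44.1667, 50.7614, 120 ms; sum = 214.928 ms.
End-to-end = 222.2 ms.

222.2 ms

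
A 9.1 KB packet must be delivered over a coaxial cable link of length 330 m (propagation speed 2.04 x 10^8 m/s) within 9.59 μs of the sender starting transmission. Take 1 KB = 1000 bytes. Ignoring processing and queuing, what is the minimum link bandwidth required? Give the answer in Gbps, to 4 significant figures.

L = 72800 bits.
Propagation delay = 330 / 204000000 = 1.61765 μs.
Transmission budget = 9.59 − 1.61765 = 7.97235 μs.
R ≥ L / t_tx = 72800 bits / 7.97235e-06 s = 9.132 Gbps.

9.132 Gbps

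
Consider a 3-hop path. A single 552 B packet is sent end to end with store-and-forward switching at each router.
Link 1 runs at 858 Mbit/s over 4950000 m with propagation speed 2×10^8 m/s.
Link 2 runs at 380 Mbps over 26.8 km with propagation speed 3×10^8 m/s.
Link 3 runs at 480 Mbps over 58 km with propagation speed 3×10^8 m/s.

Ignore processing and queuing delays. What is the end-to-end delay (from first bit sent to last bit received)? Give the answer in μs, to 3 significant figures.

L = 552 × 8 = 4416 bits.
Transmission delays (L/R per hop): 5.14685, 11.6211, 9.2 μs; sum = 25.9679 μs.
Propagation delays (d/s per hop): 24750, 89.3333, 193.333 μs; sum = 25032.7 μs.
End-to-end = 25100 μs.

25100 μs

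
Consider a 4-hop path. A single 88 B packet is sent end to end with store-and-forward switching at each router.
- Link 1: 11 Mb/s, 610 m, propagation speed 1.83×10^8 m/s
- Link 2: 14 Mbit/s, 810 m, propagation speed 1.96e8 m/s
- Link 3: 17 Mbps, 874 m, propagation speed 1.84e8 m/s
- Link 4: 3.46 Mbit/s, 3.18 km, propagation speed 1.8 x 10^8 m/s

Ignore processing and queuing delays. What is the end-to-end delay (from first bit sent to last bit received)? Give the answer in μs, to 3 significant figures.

389 μs

L = 88 × 8 = 704 bits.
Transmission delays (L/R per hop): 64, 50.2857, 41.4118, 203.468 μs; sum = 359.166 μs.
Propagation delays (d/s per hop): 3.33333, 4.13265, 4.75, 17.6667 μs; sum = 29.8827 μs.
End-to-end = 389 μs.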